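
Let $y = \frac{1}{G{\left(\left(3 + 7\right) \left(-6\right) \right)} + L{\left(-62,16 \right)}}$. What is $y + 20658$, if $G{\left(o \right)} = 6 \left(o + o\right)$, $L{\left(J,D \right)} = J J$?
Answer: $\frac{64535593}{3124} \approx 20658.0$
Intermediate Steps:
$L{\left(J,D \right)} = J^{2}$
$G{\left(o \right)} = 12 o$ ($G{\left(o \right)} = 6 \cdot 2 o = 12 o$)
$y = \frac{1}{3124}$ ($y = \frac{1}{12 \left(3 + 7\right) \left(-6\right) + \left(-62\right)^{2}} = \frac{1}{12 \cdot 10 \left(-6\right) + 3844} = \frac{1}{12 \left(-60\right) + 3844} = \frac{1}{-720 + 3844} = \frac{1}{3124} \approx 0.0003201$)
$y + 20658 = \frac{1}{3124} + 20658 = \frac{64535593}{3124}$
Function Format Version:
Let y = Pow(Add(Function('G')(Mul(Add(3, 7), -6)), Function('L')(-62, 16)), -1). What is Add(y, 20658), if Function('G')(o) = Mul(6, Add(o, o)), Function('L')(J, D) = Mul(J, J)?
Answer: Rational(64535593, 3124) ≈ 20658.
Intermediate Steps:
Function('L')(J, D) = Pow(J, 2)
Function('G')(o) = Mul(12, o) (Function('G')(o) = Mul(6, Mul(2, o)) = Mul(12, o))
y = Rational(1, 3124) (y = Pow(Add(Mul(12, Mul(Add(3, 7), -6)), Pow(-62, 2)), -1) = Pow(Add(Mul(12, Mul(10, -6)), 3844), -1) = Pow(Add(Mul(12, -60), 3844), -1) = Pow(Add(-720, 3844), -1) = Pow(3124, -1) = Rational(1, 3124) ≈ 0.00032010)
Add(y, 20658) = Add(Rational(1, 3124), 20658) = Rational(64535593, 3124)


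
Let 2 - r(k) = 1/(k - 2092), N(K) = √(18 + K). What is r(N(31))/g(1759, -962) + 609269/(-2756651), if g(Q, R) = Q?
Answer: -2223005205214/10110058892265 ≈ -0.21988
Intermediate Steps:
r(k) = 2 - 1/(-2092 + k) (r(k) = 2 - 1/(k - 2092) = 2 - 1/(-2092 + k))
r(N(31))/g(1759, -962) + 609269/(-2756651) = ((-4185 + 2*√(18 + 31))/(-2092 + √(18 + 31)))/1759 + 609269/(-2756651) = ((-4185 + 2*√49)/(-2092 + √49))*(1/1759) + 609269*(-1/2756651) = ((-4185 + 2*7)/(-2092 + 7))*(1/1759) - 609269/2756651 = ((-4185 + 14)/(-2085))*(1/1759) - 609269/2756651 = -1/2085*(-4171)*(1/1759) - 609269/2756651 = (4171/2085)*(1/1759) - 609269/2756651 = 4171/3667515 - 609269/2756651 = -2223005205214/10110058892265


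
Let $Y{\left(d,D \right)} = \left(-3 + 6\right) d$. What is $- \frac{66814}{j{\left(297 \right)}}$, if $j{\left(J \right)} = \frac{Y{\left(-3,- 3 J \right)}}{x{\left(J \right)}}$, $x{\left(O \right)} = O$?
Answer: $2204862$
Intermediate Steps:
$Y{\left(d,D \right)} = 3 d$
$j{\left(J \right)} = - \frac{9}{J}$ ($j{\left(J \right)} = \frac{3 \left(-3\right)}{J} = - \frac{9}{J}$)
$- \frac{66814}{j{\left(297 \right)}} = - \frac{66814}{\left(-9\right) \frac{1}{297}} = - \frac{66814}{- \frac{1}{33}} = \left(-66814\right) \left(-33\right) = 2204862$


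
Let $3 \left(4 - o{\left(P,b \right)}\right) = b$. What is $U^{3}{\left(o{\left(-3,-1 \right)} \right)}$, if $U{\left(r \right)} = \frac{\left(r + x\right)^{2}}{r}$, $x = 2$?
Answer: $\frac{47045881}{59319} \approx 793.1$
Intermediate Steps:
$o{\left(P,b \right)} = 4 - \frac{b}{3}$
$U{\left(r \right)} = \frac{\left(2 + r\right)^{2}}{r}$ ($U{\left(r \right)} = \frac{\left(r + 2\right)^{2}}{r} = \frac{\left(2 + r\right)^{2}}{r}$)
$U^{3}{\left(o{\left(-3,-1 \right)} \right)} = \left(\frac{\left(2 + \left(4 - - \frac{1}{3}\right)\right)^{2}}{4 - - \frac{1}{3}}\right)^{3} = \left(\frac{\left(2 + \left(4 + \frac{1}{3}\right)\right)^{2}}{4 + \frac{1}{3}}\right)^{3} = \left(\frac{\left(2 + \frac{13}{3}\right)^{2}}{\frac{13}{3}}\right)^{3} = \left(\frac{3 \left(\frac{19}{3}\right)^{2}}{13}\right)^{3} = \left(\frac{3}{13} \cdot \frac{361}{9}\right)^{3} = \left(\frac{361}{39}\right)^{3} = \frac{47045881}{59319}$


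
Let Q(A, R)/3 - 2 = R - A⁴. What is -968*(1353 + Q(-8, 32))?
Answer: 10486344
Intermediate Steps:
Q(A, R) = 6 - 3*A⁴ + 3*R (Q(A, R) = 6 + 3*(R - A⁴) = 6 + (-3*A⁴ + 3*R) = 6 - 3*A⁴ + 3*R)
-968*(1353 + Q(-8, 32)) = -968*(1353 + (6 - 3*(-8)⁴ + 3*32)) = -968*(1353 + (6 - 3*4096 + 96)) = -968*(1353 + (6 - 12288 + 96)) = -968*(1353 - 12186) = -968*(-10833) = 10486344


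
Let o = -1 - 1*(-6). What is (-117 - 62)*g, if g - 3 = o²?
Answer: -5012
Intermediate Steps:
o = 5 (o = -1 + 6 = 5)
g = 28 (g = 3 + 5² = 3 + 25 = 28)
(-117 - 62)*g = (-117 - 62)*28 = -179*28 = -5012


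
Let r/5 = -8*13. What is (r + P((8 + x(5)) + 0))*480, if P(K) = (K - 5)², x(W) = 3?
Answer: -232320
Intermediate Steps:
P(K) = (-5 + K)²
r = -520 (r = 5*(-8*13) = 5*(-104) = -520)
(r + P((8 + x(5)) + 0))*480 = (-520 + (-5 + ((8 + 3) + 0))²)*480 = (-520 + (-5 + (11 + 0))²)*480 = (-520 + (-5 + 11)²)*480 = (-520 + 6²)*480 = (-520 + 36)*480 = -484*480 = -232320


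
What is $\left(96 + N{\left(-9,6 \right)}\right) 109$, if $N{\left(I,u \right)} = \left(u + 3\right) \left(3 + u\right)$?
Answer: $19293$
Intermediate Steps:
$N{\left(I,u \right)} = \left(3 + u\right)^{2}$ ($N{\left(I,u \right)} = \left(3 + u\right) \left(3 + u\right) = \left(3 + u\right)^{2}$)
$\left(96 + N{\left(-9,6 \right)}\right) 109 = \left(96 + \left(3 + 6\right)^{2}\right) 109 = \left(96 + 9^{2}\right) 109 = \left(96 + 81\right) 109 = 177 \cdot 109 = 19293$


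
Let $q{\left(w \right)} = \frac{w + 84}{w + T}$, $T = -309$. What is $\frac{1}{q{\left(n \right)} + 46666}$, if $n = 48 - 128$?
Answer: $\frac{389}{18153070} \approx 2.1429 \cdot 10^{-5}$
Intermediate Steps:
$n = -80$
$q{\left(w \right)} = \frac{84 + w}{-309 + w}$ ($q{\left(w \right)} = \frac{w + 84}{w - 309} = \frac{84 + w}{-309 + w}$)
$\frac{1}{q{\left(n \right)} + 46666} = \frac{1}{\frac{84 - 80}{-309 - 80} + 46666} = \frac{1}{\frac{1}{-389} \cdot 4 + 46666} = \frac{1}{\left(- \frac{1}{389}\right) 4 + 46666} = \frac{1}{- \frac{4}{389} + 46666} = \frac{1}{\frac{18153070}{389}} = \frac{389}{18153070}$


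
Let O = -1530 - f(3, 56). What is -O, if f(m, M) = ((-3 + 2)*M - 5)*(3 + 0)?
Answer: 1347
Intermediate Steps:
f(m, M) = -15 - 3*M (f(m, M) = (-M - 5)*3 = (-5 - M)*3 = -15 - 3*M)
O = -1347 (O = -1530 - (-15 - 3*56) = -1530 - (-15 - 168) = -1530 - 1*(-183) = -1530 + 183 = -1347)
-O = -1*(-1347) = 1347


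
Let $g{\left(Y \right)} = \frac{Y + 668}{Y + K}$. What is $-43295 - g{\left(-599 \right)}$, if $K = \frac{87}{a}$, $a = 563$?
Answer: $- \frac{14596870403}{337150} \approx -43295.0$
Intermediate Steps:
$K = \frac{87}{563} \approx 0.15453$
$g{\left(Y \right)} = \frac{668 + Y}{\frac{87}{563} + Y}$ ($g{\left(Y \right)} = \frac{Y + 668}{Y + \frac{87}{563}} = \frac{668 + Y}{\frac{87}{563} + Y}$)
$-43295 - g{\left(-599 \right)} = -43295 - \frac{563 \left(668 - 599\right)}{87 + 563 \left(-599\right)} = -43295 - 563 \frac{1}{87 - 337237} \cdot 69 = -43295 - 563 \frac{1}{-337150} \cdot 69 = -43295 - 563 \left(- \frac{1}{337150}\right) 69 = -43295 - - \frac{38847}{337150} = -43295 + \frac{38847}{337150} = - \frac{14596870403}{337150}$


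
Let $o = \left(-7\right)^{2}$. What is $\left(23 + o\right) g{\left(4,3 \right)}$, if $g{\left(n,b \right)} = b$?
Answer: $216$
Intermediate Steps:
$o = 49$
$\left(23 + o\right) g{\left(4,3 \right)} = \left(23 + 49\right) 3 = 72 \cdot 3 = 216$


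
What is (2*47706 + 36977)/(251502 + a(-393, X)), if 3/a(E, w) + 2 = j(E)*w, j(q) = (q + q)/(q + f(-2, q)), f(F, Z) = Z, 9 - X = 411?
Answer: 53485156/101606805 ≈ 0.52639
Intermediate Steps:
X = -402 (X = 9 - 1*411 = 9 - 411 = -402)
j(q) = 1 (j(q) = (q + q)/(q + q) = (2*q)/((2*q)) = (2*q)*(1/(2*q)) = 1)
a(E, w) = 3/(-2 + w) (a(E, w) = 3/(-2 + 1*w) = 3/(-2 + w))
(2*47706 + 36977)/(251502 + a(-393, X)) = (2*47706 + 36977)/(251502 + 3/(-2 - 402)) = (95412 + 36977)/(251502 + 3/(-404)) = 132389/(251502 + 3*(-1/404)) = 132389/(251502 - 3/404) = 132389/(101606805/404) = 132389*(404/101606805) = 53485156/101606805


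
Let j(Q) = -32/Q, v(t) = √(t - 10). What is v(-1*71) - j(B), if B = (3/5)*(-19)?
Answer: -160/57 + 9*I ≈ -2.807 + 9.0*I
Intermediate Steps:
v(t) = √(-10 + t)
B = -57/5 (B = (3*(⅕))*(-19) = (⅗)*(-19) = -57/5 ≈ -11.400)
v(-1*71) - j(B) = √(-10 - 1*71) - (-32)/(-57/5) = √(-10 - 71) - (-32)*(-5)/57 = √(-81) - 1*160/57 = 9*I - 160/57 = -160/57 + 9*I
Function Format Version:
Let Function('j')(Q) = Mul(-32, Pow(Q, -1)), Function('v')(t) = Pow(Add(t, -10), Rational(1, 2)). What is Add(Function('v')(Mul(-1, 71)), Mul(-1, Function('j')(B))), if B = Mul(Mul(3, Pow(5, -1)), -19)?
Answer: Add(Rational(-160, 57), Mul(9, I)) ≈ Add(-2.8070, Mul(9.0000, I))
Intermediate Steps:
Function('v')(t) = Pow(Add(-10, t), Rational(1, 2))
B = Rational(-57, 5) (B = Mul(Mul(3, Rational(1, 5)), -19) = Mul(Rational(3, 5), -19) = Rational(-57, 5) ≈ -11.400)
Add(Function('v')(Mul(-1, 71)), Mul(-1, Function('j')(B))) = Add(Pow(Add(-10, Mul(-1, 71)), Rational(1, 2)), Mul(-1, Mul(-32, Pow(Rational(-57, 5), -1)))) = Add(Pow(Add(-10, -71), Rational(1, 2)), Mul(-1, Mul(-32, Rational(-5, 57)))) = Add(Pow(-81, Rational(1, 2)), Mul(-1, Rational(160, 57))) = Add(Mul(9, I), Rational(-160, 57)) = Add(Rational(-160, 57), Mul(9, I))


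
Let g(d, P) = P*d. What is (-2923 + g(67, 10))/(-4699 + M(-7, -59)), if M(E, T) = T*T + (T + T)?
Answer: 2253/1336 ≈ 1.6864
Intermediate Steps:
M(E, T) = T² + 2*T
(-2923 + g(67, 10))/(-4699 + M(-7, -59)) = (-2923 + 10*67)/(-4699 - 59*(2 - 59)) = (-2923 + 670)/(-4699 - 59*(-57)) = -2253/(-4699 + 3363) = -2253/(-1336) = -2253*(-1/1336) = 2253/1336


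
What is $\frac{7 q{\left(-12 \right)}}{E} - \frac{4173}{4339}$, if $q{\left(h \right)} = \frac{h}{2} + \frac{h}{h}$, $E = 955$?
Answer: $- \frac{827416}{828749} \approx -0.99839$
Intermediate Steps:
$q{\left(h \right)} = 1 + \frac{h}{2}$ ($q{\left(h \right)} = h \frac{1}{2} + 1 = \frac{h}{2} + 1 = 1 + \frac{h}{2}$)
$\frac{7 q{\left(-12 \right)}}{E} - \frac{4173}{4339} = \frac{7 \left(1 + \frac{1}{2} \left(-12\right)\right)}{955} - \frac{4173}{4339} = 7 \left(1 - 6\right) \frac{1}{955} - \frac{4173}{4339} = 7 \left(-5\right) \frac{1}{955} - \frac{4173}{4339} = \left(-35\right) \frac{1}{955} - \frac{4173}{4339} = - \frac{7}{191} - \frac{4173}{4339} = - \frac{827416}{828749}$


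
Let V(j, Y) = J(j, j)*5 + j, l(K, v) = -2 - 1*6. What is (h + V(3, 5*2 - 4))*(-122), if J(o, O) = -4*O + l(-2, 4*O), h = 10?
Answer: 10614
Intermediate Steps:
l(K, v) = -8 (l(K, v) = -2 - 6 = -8)
J(o, O) = -8 - 4*O (J(o, O) = -4*O - 8 = -8 - 4*O)
V(j, Y) = -40 - 19*j (V(j, Y) = (-8 - 4*j)*5 + j = (-40 - 20*j) + j = -40 - 19*j)
(h + V(3, 5*2 - 4))*(-122) = (10 + (-40 - 19*3))*(-122) = (10 + (-40 - 57))*(-122) = (10 - 97)*(-122) = -87*(-122) = 10614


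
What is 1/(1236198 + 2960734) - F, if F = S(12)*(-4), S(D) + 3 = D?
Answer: 151089553/4196932 ≈ 36.000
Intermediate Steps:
S(D) = -3 + D
F = -36 (F = (-3 + 12)*(-4) = 9*(-4) = -36)
1/(1236198 + 2960734) - F = 1/(1236198 + 2960734) - 1*(-36) = 1/4196932 + 36 = 151089553/4196932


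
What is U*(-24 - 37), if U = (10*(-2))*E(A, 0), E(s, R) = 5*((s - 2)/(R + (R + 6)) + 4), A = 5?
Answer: 27450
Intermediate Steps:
E(s, R) = 20 + 5*(-2 + s)/(6 + 2*R) (E(s, R) = 5*((-2 + s)/(R + (6 + R)) + 4) = 5*((-2 + s)/(6 + 2*R) + 4) = 5*(4 + (-2 + s)/(6 + 2*R)) = 20 + 5*(-2 + s)/(6 + 2*R))
U = -450 (U = (10*(-2))*(5*(22 + 5 + 8*0)/(2*(3 + 0))) = -50*(22 + 5 + 0)/3 = -50*27/3 = -20*45/2 = -450)
U*(-24 - 37) = -450*(-24 - 37) = -450*(-61) = 27450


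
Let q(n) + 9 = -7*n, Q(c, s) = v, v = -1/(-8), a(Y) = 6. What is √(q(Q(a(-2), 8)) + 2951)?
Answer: √47058/4 ≈ 54.232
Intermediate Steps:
v = ⅛ (v = -1*(-⅛) = ⅛ ≈ 0.12500)
Q(c, s) = ⅛
q(n) = -9 - 7*n
√(q(Q(a(-2), 8)) + 2951) = √((-9 - 7*⅛) + 2951) = √((-9 - 7/8) + 2951) = √(-79/8 + 2951) = √(23529/8) = √47058/4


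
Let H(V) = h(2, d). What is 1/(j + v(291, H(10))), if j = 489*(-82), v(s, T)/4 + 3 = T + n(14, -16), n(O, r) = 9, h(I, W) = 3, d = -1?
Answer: -1/40062 ≈ -2.4961e-5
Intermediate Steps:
H(V) = 3
v(s, T) = 24 + 4*T (v(s, T) = -12 + 4*(T + 9) = -12 + 4*(9 + T) = -12 + (36 + 4*T) = 24 + 4*T)
j = -40098
1/(j + v(291, H(10))) = 1/(-40098 + (24 + 4*3)) = 1/(-40098 + (24 + 12)) = 1/(-40098 + 36) = 1/(-40062) = -1/40062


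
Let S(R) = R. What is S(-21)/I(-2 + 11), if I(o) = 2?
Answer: -21/2 ≈ -10.500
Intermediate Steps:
S(-21)/I(-2 + 11) = -21/2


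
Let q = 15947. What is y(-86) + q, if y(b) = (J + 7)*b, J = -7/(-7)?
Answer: 15259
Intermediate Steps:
J = 1 (J = -7*(-⅐) = 1)
y(b) = 8*b (y(b) = (1 + 7)*b = 8*b)
y(-86) + q = 8*(-86) + 15947 = -688 + 15947 = 15259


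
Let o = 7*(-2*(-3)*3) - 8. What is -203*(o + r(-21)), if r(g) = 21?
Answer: -28217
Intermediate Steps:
o = 118 (o = 7*(6*3) - 8 = 7*18 - 8 = 126 - 8 = 118)
-203*(o + r(-21)) = -203*(118 + 21) = -203*139 = -28217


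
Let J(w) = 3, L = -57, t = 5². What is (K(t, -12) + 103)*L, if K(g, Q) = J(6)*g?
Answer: -10146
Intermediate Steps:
t = 25
K(g, Q) = 3*g
(K(t, -12) + 103)*L = (3*25 + 103)*(-57) = (75 + 103)*(-57) = 178*(-57) = -10146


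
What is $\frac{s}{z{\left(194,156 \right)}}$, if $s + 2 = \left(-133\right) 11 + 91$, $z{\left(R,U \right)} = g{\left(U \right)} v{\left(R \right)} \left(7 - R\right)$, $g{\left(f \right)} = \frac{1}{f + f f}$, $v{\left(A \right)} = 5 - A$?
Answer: $- \frac{3739112}{3927} \approx -952.15$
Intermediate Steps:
$g{\left(f \right)} = \frac{1}{f + f^{2}}$
$z{\left(R,U \right)} = \frac{\left(5 - R\right) \left(7 - R\right)}{U \left(1 + U\right)}$ ($z{\left(R,U \right)} = \frac{1}{U \left(1 + U\right)} \left(5 - R\right) \left(7 - R\right) = \frac{5 - R}{U \left(1 + U\right)} \left(7 - R\right) = \frac{\left(5 - R\right) \left(7 - R\right)}{U \left(1 + U\right)}$)
$s = -1374$ ($s = -2 + \left(\left(-133\right) 11 + 91\right) = -2 + \left(-1463 + 91\right) = -2 - 1372 = -1374$)
$\frac{s}{z{\left(194,156 \right)}} = - \frac{1374}{\frac{1}{156} \frac{1}{1 + 156} \left(-7 + 194\right) \left(-5 + 194\right)} = - \frac{1374}{\frac{1}{156} \cdot \frac{1}{157} \cdot 187 \cdot 189} = - \frac{1374}{\frac{11781}{8164}} = \left(-1374\right) \frac{8164}{11781} = - \frac{3739112}{3927}$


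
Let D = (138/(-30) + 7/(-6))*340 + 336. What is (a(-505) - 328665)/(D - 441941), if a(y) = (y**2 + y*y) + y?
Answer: -542640/1330697 ≈ -0.40779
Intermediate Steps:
a(y) = y + 2*y**2 (a(y) = (y**2 + y**2) + y = 2*y**2 + y = y + 2*y**2)
D = -4874/3 (D = (138*(-1/30) + 7*(-1/6))*340 + 336 = (-23/5 - 7/6)*340 + 336 = -173/30*340 + 336 = -5882/3 + 336 = -4874/3 ≈ -1624.7)
(a(-505) - 328665)/(D - 441941) = (-505*(1 + 2*(-505)) - 328665)/(-4874/3 - 441941) = (-505*(1 - 1010) - 328665)/(-1330697/3) = (-505*(-1009) - 328665)*(-3/1330697) = (509545 - 328665)*(-3/1330697) = 180880*(-3/1330697) = -542640/1330697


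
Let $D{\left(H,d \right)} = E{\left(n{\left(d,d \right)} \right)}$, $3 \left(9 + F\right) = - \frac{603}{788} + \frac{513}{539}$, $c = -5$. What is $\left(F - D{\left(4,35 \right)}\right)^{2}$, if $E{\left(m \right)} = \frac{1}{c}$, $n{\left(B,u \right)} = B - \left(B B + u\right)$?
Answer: $\frac{344331185282569}{4509931795600} \approx 76.349$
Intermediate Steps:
$F = - \frac{3796179}{424732}$ ($F = -9 + \frac{- \frac{603}{788} + \frac{513}{539}}{3} = -9 + \frac{1}{3} \cdot \frac{79227}{424732} = -9 + \frac{26409}{424732} = - \frac{3796179}{424732} \approx -8.9378$)
$n{\left(B,u \right)} = B - u - B^{2}$ ($n{\left(B,u \right)} = B - \left(B^{2} + u\right) = B - \left(u + B^{2}\right) = B - u - B^{2}$)
$E{\left(m \right)} = - \frac{1}{5}$ ($E{\left(m \right)} = \frac{1}{-5} = - \frac{1}{5}$)
$D{\left(H,d \right)} = - \frac{1}{5}$
$\left(F - D{\left(4,35 \right)}\right)^{2} = \left(- \frac{3796179}{424732} - - \frac{1}{5}\right)^{2} = \left(- \frac{3796179}{424732} + \frac{1}{5}\right)^{2} = \left(- \frac{18556163}{2123660}\right)^{2} = \frac{344331185282569}{4509931795600}$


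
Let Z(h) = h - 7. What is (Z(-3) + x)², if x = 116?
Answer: 11236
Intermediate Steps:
Z(h) = -7 + h
(Z(-3) + x)² = ((-7 - 3) + 116)² = (-10 + 116)² = 106² = 11236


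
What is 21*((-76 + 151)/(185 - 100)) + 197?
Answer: 3664/17 ≈ 215.53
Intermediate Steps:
21*((-76 + 151)/(185 - 100)) + 197 = 21*(75/85) + 197 = 21*(75*(1/85)) + 197 = 21*(15/17) + 197 = 315/17 + 197 = 3664/17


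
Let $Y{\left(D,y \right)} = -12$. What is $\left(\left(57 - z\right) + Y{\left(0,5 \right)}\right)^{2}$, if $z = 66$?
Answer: $441$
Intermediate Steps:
$\left(\left(57 - z\right) + Y{\left(0,5 \right)}\right)^{2} = \left(\left(57 - 66\right) - 12\right)^{2} = \left(-9 - 12\right)^{2} = \left(-21\right)^{2} = 441$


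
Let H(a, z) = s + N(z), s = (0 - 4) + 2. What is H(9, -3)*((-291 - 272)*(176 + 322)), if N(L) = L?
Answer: 1401870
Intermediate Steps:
s = -2 (s = -4 + 2 = -2)
H(a, z) = -2 + z
H(9, -3)*((-291 - 272)*(176 + 322)) = (-2 - 3)*((-291 - 272)*(176 + 322)) = -(-2815)*498 = -5*(-280374) = 1401870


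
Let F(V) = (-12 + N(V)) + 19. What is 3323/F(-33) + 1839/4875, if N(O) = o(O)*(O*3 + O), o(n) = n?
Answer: 8074394/7089875 ≈ 1.1389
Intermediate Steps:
N(O) = 4*O² (N(O) = O*(O*3 + O) = O*(3*O + O) = O*(4*O) = 4*O²)
F(V) = 7 + 4*V² (F(V) = (-12 + 4*V²) + 19 = 7 + 4*V²)
3323/F(-33) + 1839/4875 = 3323/(7 + 4*(-33)²) + 1839/4875 = 3323/(7 + 4*1089) + 1839*(1/4875) = 3323/(7 + 4356) + 613/1625 = 3323/4363 + 613/1625 = 8074394/7089875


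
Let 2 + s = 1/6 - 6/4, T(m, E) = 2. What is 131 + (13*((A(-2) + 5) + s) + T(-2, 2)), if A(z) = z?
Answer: 386/3 ≈ 128.67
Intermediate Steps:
s = -10/3 (s = -2 + (1/6 - 6/4) = -2 + (1*(1/6) - 6*1/4) = -2 + (1/6 - 3/2) = -2 - 4/3 = -10/3 ≈ -3.3333)
131 + (13*((A(-2) + 5) + s) + T(-2, 2)) = 131 + (13*((-2 + 5) - 10/3) + 2) = 131 + (13*(3 - 10/3) + 2) = 131 + (13*(-1/3) + 2) = 131 + (-13/3 + 2) = 131 - 7/3 = 386/3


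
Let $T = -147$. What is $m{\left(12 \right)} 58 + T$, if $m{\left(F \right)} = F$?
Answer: $549$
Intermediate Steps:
$m{\left(12 \right)} 58 + T = 12 \cdot 58 - 147 = 696 - 147 = 549$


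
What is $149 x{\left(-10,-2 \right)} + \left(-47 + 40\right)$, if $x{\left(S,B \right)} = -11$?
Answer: $-1646$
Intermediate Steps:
$149 x{\left(-10,-2 \right)} + \left(-47 + 40\right) = 149 \left(-11\right) + \left(-47 + 40\right) = -1639 - 7 = -1646$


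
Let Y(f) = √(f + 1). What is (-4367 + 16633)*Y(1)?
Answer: 12266*√2 ≈ 17347.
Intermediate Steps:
Y(f) = √(1 + f)
(-4367 + 16633)*Y(1) = (-4367 + 16633)*√(1 + 1) = 12266*√2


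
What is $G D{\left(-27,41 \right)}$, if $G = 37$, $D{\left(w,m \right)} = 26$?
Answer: $962$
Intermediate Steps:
$G D{\left(-27,41 \right)} = 37 \cdot 26 = 962$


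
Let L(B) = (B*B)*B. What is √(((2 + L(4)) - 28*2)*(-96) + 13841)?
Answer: √12881 ≈ 113.49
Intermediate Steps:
L(B) = B³ (L(B) = B²*B = B³)
√(((2 + L(4)) - 28*2)*(-96) + 13841) = √(((2 + 4³) - 28*2)*(-96) + 13841) = √(((2 + 64) - 56)*(-96) + 13841) = √((66 - 56)*(-96) + 13841) = √(10*(-96) + 13841) = √(-960 + 13841) = √12881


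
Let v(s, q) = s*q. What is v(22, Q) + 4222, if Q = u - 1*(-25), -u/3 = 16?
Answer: 3716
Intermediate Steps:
u = -48 (u = -3*16 = -48)
Q = -23 (Q = -48 - 1*(-25) = -48 + 25 = -23)
v(s, q) = q*s
v(22, Q) + 4222 = -23*22 + 4222 = -506 + 4222 = 3716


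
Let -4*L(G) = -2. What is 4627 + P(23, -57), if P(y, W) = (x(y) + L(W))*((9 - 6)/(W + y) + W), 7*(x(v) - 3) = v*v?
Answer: 53765/476 ≈ 112.95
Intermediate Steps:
x(v) = 3 + v²/7 (x(v) = 3 + (v*v)/7 = 3 + v²/7)
L(G) = ½ (L(G) = -¼*(-2) = ½)
P(y, W) = (7/2 + y²/7)*(W + 3/(W + y)) (P(y, W) = ((3 + y²/7) + ½)*((9 - 6)/(W + y) + W) = (7/2 + y²/7)*(3/(W + y) + W) = (7/2 + y²/7)*(W + 3/(W + y)))
4627 + P(23, -57) = 4627 + (147 + 6*23² + 49*(-57)² + 2*(-57)*23³ + 2*(-57)²*23² + 49*(-57)*23)/(14*(-57 + 23)) = 4627 + (1/14)*(147 + 6*529 + 49*3249 + 2*(-57)*12167 + 2*3249*529 - 64239)/(-34) = 4627 + (1/14)*(-1/34)*(147 + 3174 + 159201 - 1387038 + 3437442 - 64239) = 4627 + (1/14)*(-1/34)*2148687 = 4627 - 2148687/476 = 53765/476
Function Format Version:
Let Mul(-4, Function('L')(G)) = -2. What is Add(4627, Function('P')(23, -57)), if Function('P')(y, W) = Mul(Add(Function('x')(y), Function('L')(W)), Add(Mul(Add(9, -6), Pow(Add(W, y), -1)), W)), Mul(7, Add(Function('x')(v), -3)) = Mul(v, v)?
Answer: Rational(53765, 476) ≈ 112.95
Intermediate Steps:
Function('x')(v) = Add(3, Mul(Rational(1, 7), Pow(v, 2))) (Function('x')(v) = Add(3, Mul(Rational(1, 7), Mul(v, v))) = Add(3, Mul(Rational(1, 7), Pow(v, 2))))
Function('L')(G) = Rational(1, 2) (Function('L')(G) = Mul(Rational(-1, 4), -2) = Rational(1, 2))
Function('P')(y, W) = Mul(Add(Rational(7, 2), Mul(Rational(1, 7), Pow(y, 2))), Add(W, Mul(3, Pow(Add(W, y), -1)))) (Function('P')(y, W) = Mul(Add(Add(3, Mul(Rational(1, 7), Pow(y, 2))), Rational(1, 2)), Add(Mul(Add(9, -6), Pow(Add(W, y), -1)), W)) = Mul(Add(Rational(7, 2), Mul(Rational(1, 7), Pow(y, 2))), Add(Mul(3, Pow(Add(W, y), -1)), W)) = Mul(Add(Rational(7, 2), Mul(Rational(1, 7), Pow(y, 2))), Add(W, Mul(3, Pow(Add(W, y), -1)))))
Add(4627, Function('P')(23, -57)) = Add(4627, Mul(Rational(1, 14), Pow(Add(-57, 23), -1), Add(147, Mul(6, Pow(23, 2)), Mul(49, Pow(-57, 2)), Mul(2, -57, Pow(23, 3)), Mul(2, Pow(-57, 2), Pow(23, 2)), Mul(49, -57, 23)))) = Add(4627, Mul(Rational(1, 14), Pow(-34, -1), Add(147, Mul(6, 529), Mul(49, 3249), Mul(2, -57, 12167), Mul(2, 3249, 529), -64239))) = Add(4627, Mul(Rational(1, 14), Rational(-1, 34), Add(147, 3174, 159201, -1387038, 3437442, -64239))) = Add(4627, Mul(Rational(1, 14), Rational(-1, 34), 2148687)) = Add(4627, Rational(-2148687, 476)) = Rational(53765, 476)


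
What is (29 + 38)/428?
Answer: 67/428 ≈ 0.15654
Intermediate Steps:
(29 + 38)/428 = 67*(1/428) = 67/428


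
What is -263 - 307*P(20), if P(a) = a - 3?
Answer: -5482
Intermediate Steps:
P(a) = -3 + a
-263 - 307*P(20) = -263 - 307*(-3 + 20) = -263 - 307*17 = -263 - 5219 = -5482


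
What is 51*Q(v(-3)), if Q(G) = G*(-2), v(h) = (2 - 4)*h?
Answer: -612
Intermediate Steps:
v(h) = -2*h
Q(G) = -2*G
51*Q(v(-3)) = 51*(-(-4)*(-3)) = 51*(-2*6) = 51*(-12) = -612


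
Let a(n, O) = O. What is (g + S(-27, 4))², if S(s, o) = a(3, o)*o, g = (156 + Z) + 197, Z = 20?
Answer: 151321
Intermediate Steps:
g = 373 (g = (156 + 20) + 197 = 176 + 197 = 373)
S(s, o) = o² (S(s, o) = o*o = o²)
(g + S(-27, 4))² = (373 + 4²)² = (373 + 16)² = 389² = 151321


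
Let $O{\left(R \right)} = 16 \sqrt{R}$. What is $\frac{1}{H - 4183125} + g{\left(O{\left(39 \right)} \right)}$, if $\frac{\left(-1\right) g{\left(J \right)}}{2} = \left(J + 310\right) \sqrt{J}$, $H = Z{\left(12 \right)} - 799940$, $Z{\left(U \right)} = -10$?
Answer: $- \frac{1}{4983075} - 2480 \sqrt[4]{39} - 128 \cdot 39^{\frac{3}{4}} \approx -8195.1$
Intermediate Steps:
$H = -799950$ ($H = -10 - 799940 = -799950$)
$g{\left(J \right)} = - 2 \sqrt{J} \left(310 + J\right)$ ($g{\left(J \right)} = - 2 \left(J + 310\right) \sqrt{J} = - 2 \left(310 + J\right) \sqrt{J} = - 2 \sqrt{J} \left(310 + J\right)$)
$\frac{1}{H - 4183125} + g{\left(O{\left(39 \right)} \right)} = \frac{1}{-799950 - 4183125} + 2 \sqrt{16 \sqrt{39}} \left(-310 - 16 \sqrt{39}\right) = \frac{1}{-4983075} + 2 \cdot 4 \sqrt[4]{39} \left(-310 - 16 \sqrt{39}\right) = - \frac{1}{4983075} + 8 \sqrt[4]{39} \left(-310 - 16 \sqrt{39}\right)$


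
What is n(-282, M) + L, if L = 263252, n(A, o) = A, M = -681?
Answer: 262970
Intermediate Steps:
n(-282, M) + L = -282 + 263252 = 262970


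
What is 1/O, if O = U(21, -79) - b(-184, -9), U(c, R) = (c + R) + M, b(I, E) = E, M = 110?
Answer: 1/61 ≈ 0.016393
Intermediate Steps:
U(c, R) = 110 + R + c (U(c, R) = (c + R) + 110 = (R + c) + 110 = 110 + R + c)
O = 61 (O = (110 - 79 + 21) - 1*(-9) = 52 + 9 = 61)
1/O = 1/61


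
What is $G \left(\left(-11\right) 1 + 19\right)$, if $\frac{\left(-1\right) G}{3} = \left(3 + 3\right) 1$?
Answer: $-144$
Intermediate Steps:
$G = -18$ ($G = - 3 \left(3 + 3\right) 1 = - 3 \cdot 6 \cdot 1 = \left(-3\right) 6 = -18$)
$G \left(\left(-11\right) 1 + 19\right) = - 18 \left(\left(-11\right) 1 + 19\right) = - 18 \left(-11 + 19\right) = \left(-18\right) 8 = -144$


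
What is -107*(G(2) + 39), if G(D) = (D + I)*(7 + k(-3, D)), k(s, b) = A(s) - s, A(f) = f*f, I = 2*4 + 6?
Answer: -36701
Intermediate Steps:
I = 14 (I = 8 + 6 = 14)
A(f) = f²
k(s, b) = s² - s
G(D) = 266 + 19*D (G(D) = (D + 14)*(7 - 3*(-1 - 3)) = (14 + D)*(7 - 3*(-4)) = (14 + D)*(7 + 12) = (14 + D)*19 = 266 + 19*D)
-107*(G(2) + 39) = -107*((266 + 19*2) + 39) = -107*((266 + 38) + 39) = -107*(304 + 39) = -107*343 = -36701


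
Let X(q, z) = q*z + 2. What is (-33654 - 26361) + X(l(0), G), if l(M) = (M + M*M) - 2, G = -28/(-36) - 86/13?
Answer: -7020155/117 ≈ -60001.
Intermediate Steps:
G = -683/117 (G = -28*(-1/36) - 86*1/13 = 7/9 - 86/13 = -683/117 ≈ -5.8376)
l(M) = -2 + M + M**2 (l(M) = (M + M**2) - 2 = -2 + M + M**2)
X(q, z) = 2 + q*z
(-33654 - 26361) + X(l(0), G) = (-33654 - 26361) + (2 + (-2 + 0 + 0**2)*(-683/117)) = -60015 + (2 + (-2 + 0 + 0)*(-683/117)) = -60015 + (2 - 2*(-683/117)) = -60015 + (2 + 1366/117) = -60015 + 1600/117 = -7020155/117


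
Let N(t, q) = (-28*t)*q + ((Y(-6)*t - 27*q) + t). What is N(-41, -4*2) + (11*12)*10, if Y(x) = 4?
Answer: -7853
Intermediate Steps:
N(t, q) = -27*q + 5*t - 28*q*t (N(t, q) = (-28*t)*q + ((4*t - 27*q) + t) = -28*q*t + ((-27*q + 4*t) + t) = -28*q*t + (-27*q + 5*t) = -27*q + 5*t - 28*q*t)
N(-41, -4*2) + (11*12)*10 = (-(-108)*2 + 5*(-41) - 28*(-4*2)*(-41)) + (11*12)*10 = (-27*(-8) - 205 - 28*(-8)*(-41)) + 132*10 = (216 - 205 - 9184) + 1320 = -9173 + 1320 = -7853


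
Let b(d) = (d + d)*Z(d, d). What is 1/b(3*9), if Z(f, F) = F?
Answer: 1/1458 ≈ 0.00068587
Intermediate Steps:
b(d) = 2*d**2 (b(d) = (d + d)*d = (2*d)*d = 2*d**2)
1/b(3*9) = 1/(2*(3*9)**2) = 1/(2*27**2) = 1/(2*729) = 1/1458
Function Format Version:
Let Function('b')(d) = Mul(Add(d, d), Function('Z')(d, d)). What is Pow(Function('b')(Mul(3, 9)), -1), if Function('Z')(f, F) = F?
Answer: Rational(1, 1458) ≈ 0.00068587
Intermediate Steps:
Function('b')(d) = Mul(2, Pow(d, 2)) (Function('b')(d) = Mul(Add(d, d), d) = Mul(Mul(2, d), d) = Mul(2, Pow(d, 2)))
Pow(Function('b')(Mul(3, 9)), -1) = Pow(Mul(2, Pow(Mul(3, 9), 2)), -1) = Pow(Mul(2, Pow(27, 2)), -1) = Pow(Mul(2, 729), -1) = Pow(1458, -1) = Rational(1, 1458)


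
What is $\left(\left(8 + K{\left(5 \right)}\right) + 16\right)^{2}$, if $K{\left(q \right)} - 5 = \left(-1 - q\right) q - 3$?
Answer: $16$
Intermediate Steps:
$K{\left(q \right)} = 2 + q \left(-1 - q\right)$ ($K{\left(q \right)} = 5 + \left(\left(-1 - q\right) q - 3\right) = 5 + \left(q \left(-1 - q\right) - 3\right) = 5 + \left(-3 + q \left(-1 - q\right)\right) = 2 + q \left(-1 - q\right)$)
$\left(\left(8 + K{\left(5 \right)}\right) + 16\right)^{2} = \left(\left(8 - 28\right) + 16\right)^{2} = \left(-20 + 16\right)^{2} = \left(-4\right)^{2} = 16$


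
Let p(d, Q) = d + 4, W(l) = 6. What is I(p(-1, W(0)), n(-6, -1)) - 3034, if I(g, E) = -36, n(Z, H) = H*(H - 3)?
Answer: -3070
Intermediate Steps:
p(d, Q) = 4 + d
n(Z, H) = H*(-3 + H)
I(p(-1, W(0)), n(-6, -1)) - 3034 = -36 - 3034 = -3070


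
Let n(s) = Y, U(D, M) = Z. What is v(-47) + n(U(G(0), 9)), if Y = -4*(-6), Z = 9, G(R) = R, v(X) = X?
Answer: -23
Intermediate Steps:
Y = 24
U(D, M) = 9
n(s) = 24
v(-47) + n(U(G(0), 9)) = -47 + 24 = -23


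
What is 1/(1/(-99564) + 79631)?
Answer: 99564/7928380883 ≈ 1.2558e-5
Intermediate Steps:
1/(1/(-99564) + 79631) = 1/(-1/99564 + 79631) = 1/(7928380883/99564) = 99564/7928380883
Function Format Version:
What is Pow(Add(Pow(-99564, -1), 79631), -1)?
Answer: Rational(99564, 7928380883) ≈ 1.2558e-5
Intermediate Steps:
Pow(Add(Pow(-99564, -1), 79631), -1) = Pow(Add(Rational(-1, 99564), 79631), -1) = Pow(Rational(7928380883, 99564), -1) = Rational(99564, 7928380883)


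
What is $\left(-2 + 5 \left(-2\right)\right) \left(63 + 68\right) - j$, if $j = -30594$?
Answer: $29022$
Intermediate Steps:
$\left(-2 + 5 \left(-2\right)\right) \left(63 + 68\right) - j = \left(-2 + 5 \left(-2\right)\right) \left(63 + 68\right) - -30594 = \left(-2 - 10\right) 131 + 30594 = \left(-12\right) 131 + 30594 = -1572 + 30594 = 29022$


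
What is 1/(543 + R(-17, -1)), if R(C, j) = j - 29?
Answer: 1/513 ≈ 0.0019493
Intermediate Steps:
R(C, j) = -29 + j
1/(543 + R(-17, -1)) = 1/(543 + (-29 - 1)) = 1/(543 - 30) = 1/513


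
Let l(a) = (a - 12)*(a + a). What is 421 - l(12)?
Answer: 421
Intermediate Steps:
l(a) = 2*a*(-12 + a) (l(a) = (-12 + a)*(2*a) = 2*a*(-12 + a))
421 - l(12) = 421 - 2*12*(-12 + 12) = 421 - 2*12*0 = 421 - 1*0 = 421 + 0 = 421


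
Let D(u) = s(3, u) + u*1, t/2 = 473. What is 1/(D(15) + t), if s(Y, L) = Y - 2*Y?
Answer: 1/958 ≈ 0.0010438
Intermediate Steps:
t = 946 (t = 2*473 = 946)
s(Y, L) = -Y
D(u) = -3 + u (D(u) = -1*3 + u*1 = -3 + u)
1/(D(15) + t) = 1/((-3 + 15) + 946) = 1/(12 + 946) = 1/958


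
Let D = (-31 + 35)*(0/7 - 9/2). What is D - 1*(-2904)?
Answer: 2886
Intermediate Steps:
D = -18 (D = 4*(0*(⅐) - 9*½) = 4*(0 - 9/2) = 4*(-9/2) = -18)
D - 1*(-2904) = -18 - 1*(-2904) = -18 + 2904 = 2886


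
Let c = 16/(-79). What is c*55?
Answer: -880/79 ≈ -11.139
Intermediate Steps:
c = -16/79 (c = 16*(-1/79) = -16/79 ≈ -0.20253)
c*55 = -16/79*55 = -880/79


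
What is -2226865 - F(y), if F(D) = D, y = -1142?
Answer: -2225723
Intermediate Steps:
-2226865 - F(y) = -2226865 - 1*(-1142) = -2226865 + 1142 = -2225723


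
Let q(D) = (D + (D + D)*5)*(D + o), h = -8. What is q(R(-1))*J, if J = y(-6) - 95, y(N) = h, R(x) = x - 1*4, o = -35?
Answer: -226600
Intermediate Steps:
R(x) = -4 + x (R(x) = x - 4 = -4 + x)
q(D) = 11*D*(-35 + D) (q(D) = (D + (D + D)*5)*(D - 35) = (D + (2*D)*5)*(-35 + D) = (D + 10*D)*(-35 + D) = (11*D)*(-35 + D) = 11*D*(-35 + D))
y(N) = -8
J = -103 (J = -8 - 95 = -103)
q(R(-1))*J = (11*(-4 - 1)*(-35 + (-4 - 1)))*(-103) = (11*(-5)*(-35 - 5))*(-103) = (11*(-5)*(-40))*(-103) = 2200*(-103) = -226600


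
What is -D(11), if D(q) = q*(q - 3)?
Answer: -88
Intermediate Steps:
D(q) = q*(-3 + q)
-D(11) = -11*(-3 + 11) = -11*8 = -1*88 = -88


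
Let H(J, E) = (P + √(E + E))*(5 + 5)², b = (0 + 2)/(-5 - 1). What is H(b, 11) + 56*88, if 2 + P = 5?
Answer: 5228 + 100*√22 ≈ 5697.0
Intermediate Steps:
P = 3 (P = -2 + 5 = 3)
b = -⅓ (b = 2/(-6) = 2*(-⅙) = -⅓ ≈ -0.33333)
H(J, E) = 300 + 100*√2*√E (H(J, E) = (3 + √(E + E))*(5 + 5)² = (3 + √(2*E))*10² = (3 + √2*√E)*100 = 300 + 100*√2*√E)
H(b, 11) + 56*88 = (300 + 100*√2*√11) + 56*88 = (300 + 100*√22) + 4928 = 5228 + 100*√22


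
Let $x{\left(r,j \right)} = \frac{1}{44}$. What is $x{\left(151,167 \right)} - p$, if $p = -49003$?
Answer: $\frac{2156133}{44} \approx 49003.0$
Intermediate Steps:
$x{\left(r,j \right)} = \frac{1}{44}$
$x{\left(151,167 \right)} - p = \frac{1}{44} - -49003 = \frac{1}{44} + 49003 = \frac{2156133}{44}$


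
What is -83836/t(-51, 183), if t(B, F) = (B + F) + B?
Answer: -83836/81 ≈ -1035.0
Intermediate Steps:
t(B, F) = F + 2*B
-83836/t(-51, 183) = -83836/(183 + 2*(-51)) = -83836/(183 - 102) = -83836/81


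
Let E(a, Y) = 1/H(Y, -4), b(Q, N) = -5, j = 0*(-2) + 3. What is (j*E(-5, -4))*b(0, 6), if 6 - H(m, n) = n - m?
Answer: -5/2 ≈ -2.5000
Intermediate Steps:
j = 3 (j = 0 + 3 = 3)
H(m, n) = 6 + m - n (H(m, n) = 6 - (n - m) = 6 + (m - n) = 6 + m - n)
E(a, Y) = 1/(10 + Y) (E(a, Y) = 1/(6 + Y - 1*(-4)) = 1/(6 + Y + 4) = 1/(10 + Y))
(j*E(-5, -4))*b(0, 6) = (3/(10 - 4))*(-5) = (3/6)*(-5) = (3*(⅙))*(-5) = (½)*(-5) = -5/2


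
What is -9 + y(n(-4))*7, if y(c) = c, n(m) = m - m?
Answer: -9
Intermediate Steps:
n(m) = 0
-9 + y(n(-4))*7 = -9 + 0*7 = -9 + 0 = -9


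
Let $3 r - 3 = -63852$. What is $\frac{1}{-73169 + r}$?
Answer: $- \frac{1}{94452} \approx -1.0587 \cdot 10^{-5}$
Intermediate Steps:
$r = -21283$ ($r = 1 + \frac{1}{3} \left(-63852\right) = 1 - 21284 = -21283$)
$\frac{1}{-73169 + r} = \frac{1}{-73169 - 21283} = \frac{1}{-94452} = - \frac{1}{94452}$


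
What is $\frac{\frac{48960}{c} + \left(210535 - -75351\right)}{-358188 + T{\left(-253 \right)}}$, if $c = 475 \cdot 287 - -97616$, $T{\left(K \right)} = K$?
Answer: $- \frac{66880505686}{83854045981} \approx -0.79758$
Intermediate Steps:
$c = 233941$ ($c = 136325 + 97616 = 233941$)
$\frac{\frac{48960}{c} + \left(210535 - -75351\right)}{-358188 + T{\left(-253 \right)}} = \frac{\frac{48960}{233941} + \left(210535 - -75351\right)}{-358188 - 253} = \frac{48960 \cdot \frac{1}{233941} + \left(210535 + 75351\right)}{-358441} = \left(\frac{48960}{233941} + 285886\right) \left(- \frac{1}{358441}\right) = \frac{66880505686}{233941} \left(- \frac{1}{358441}\right) = - \frac{66880505686}{83854045981}$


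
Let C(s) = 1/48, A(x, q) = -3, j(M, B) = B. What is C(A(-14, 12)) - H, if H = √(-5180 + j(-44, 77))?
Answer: 1/48 - 27*I*√7 ≈ 0.020833 - 71.435*I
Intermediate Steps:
C(s) = 1/48
H = 27*I*√7 (H = √(-5180 + 77) = √(-5103) = 27*I*√7 ≈ 71.435*I)
C(A(-14, 12)) - H = 1/48 - 27*I*√7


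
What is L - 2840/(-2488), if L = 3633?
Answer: 1130218/311 ≈ 3634.1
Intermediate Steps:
L - 2840/(-2488) = 3633 - 2840/(-2488) = 3633 - 2840*(-1/2488) = 3633 + 355/311 = 1130218/311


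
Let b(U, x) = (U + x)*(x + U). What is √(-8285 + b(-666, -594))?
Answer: √1579315 ≈ 1256.7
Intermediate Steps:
b(U, x) = (U + x)² (b(U, x) = (U + x)*(U + x) = (U + x)²)
√(-8285 + b(-666, -594)) = √(-8285 + (-666 - 594)²) = √(-8285 + (-1260)²) = √(-8285 + 1587600) = √1579315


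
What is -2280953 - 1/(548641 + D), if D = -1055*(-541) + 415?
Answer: -2554236259884/1119811 ≈ -2.2810e+6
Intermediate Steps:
D = 571170 (D = 570755 + 415 = 571170)
-2280953 - 1/(548641 + D) = -2280953 - 1/(548641 + 571170) = -2280953 - 1/1119811 = -2554236259884/1119811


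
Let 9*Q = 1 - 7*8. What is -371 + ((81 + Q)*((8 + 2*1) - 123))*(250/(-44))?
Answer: 4723396/99 ≈ 47711.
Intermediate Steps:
Q = -55/9 (Q = (1 - 7*8)/9 = (1 - 56)/9 = (⅑)*(-55) = -55/9 ≈ -6.1111)
-371 + ((81 + Q)*((8 + 2*1) - 123))*(250/(-44)) = -371 + ((81 - 55/9)*((8 + 2*1) - 123))*(250/(-44)) = -371 + (674*((8 + 2) - 123)/9)*(250*(-1/44)) = -371 + (674*(10 - 123)/9)*(-125/22) = -371 + ((674/9)*(-113))*(-125/22) = -371 - 76162/9*(-125/22) = -371 + 4760125/99 = 4723396/99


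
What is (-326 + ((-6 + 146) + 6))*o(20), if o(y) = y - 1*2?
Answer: -3240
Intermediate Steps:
o(y) = -2 + y (o(y) = y - 2 = -2 + y)
(-326 + ((-6 + 146) + 6))*o(20) = (-326 + ((-6 + 146) + 6))*(-2 + 20) = (-326 + (140 + 6))*18 = (-326 + 146)*18 = -180*18 = -3240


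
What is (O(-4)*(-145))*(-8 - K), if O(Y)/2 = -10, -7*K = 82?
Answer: 75400/7 ≈ 10771.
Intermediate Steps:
K = -82/7 (K = -⅐*82 = -82/7 ≈ -11.714)
O(Y) = -20 (O(Y) = 2*(-10) = -20)
(O(-4)*(-145))*(-8 - K) = (-20*(-145))*(-8 - 1*(-82/7)) = 2900*(-8 + 82/7) = 2900*(26/7) = 75400/7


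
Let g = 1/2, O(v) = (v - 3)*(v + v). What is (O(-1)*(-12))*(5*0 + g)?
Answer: -48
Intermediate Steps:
O(v) = 2*v*(-3 + v) (O(v) = (-3 + v)*(2*v) = 2*v*(-3 + v))
g = ½ ≈ 0.50000
(O(-1)*(-12))*(5*0 + g) = ((2*(-1)*(-3 - 1))*(-12))*(5*0 + ½) = ((2*(-1)*(-4))*(-12))*(0 + ½) = (8*(-12))*(½) = -96*½ = -48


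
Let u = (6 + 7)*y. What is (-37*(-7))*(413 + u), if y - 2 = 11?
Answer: 150738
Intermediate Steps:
y = 13 (y = 2 + 11 = 13)
u = 169 (u = (6 + 7)*13 = 13*13 = 169)
(-37*(-7))*(413 + u) = (-37*(-7))*(413 + 169) = 259*582 = 150738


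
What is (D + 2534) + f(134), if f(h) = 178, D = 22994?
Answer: 25706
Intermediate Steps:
(D + 2534) + f(134) = (22994 + 2534) + 178 = 25528 + 178 = 25706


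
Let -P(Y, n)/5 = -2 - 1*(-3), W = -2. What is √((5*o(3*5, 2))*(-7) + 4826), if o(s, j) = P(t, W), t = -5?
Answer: √5001 ≈ 70.718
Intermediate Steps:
P(Y, n) = -5 (P(Y, n) = -5*(-2 - 1*(-3)) = -5*(-2 + 3) = -5*1 = -5)
o(s, j) = -5
√((5*o(3*5, 2))*(-7) + 4826) = √((5*(-5))*(-7) + 4826) = √(-25*(-7) + 4826) = √(175 + 4826) = √5001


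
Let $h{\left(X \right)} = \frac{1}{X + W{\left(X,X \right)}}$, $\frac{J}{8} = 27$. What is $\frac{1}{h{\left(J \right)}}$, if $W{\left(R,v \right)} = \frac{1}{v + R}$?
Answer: $\frac{93313}{432} \approx 216.0$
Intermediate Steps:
$J = 216$ ($J = 8 \cdot 27 = 216$)
$W{\left(R,v \right)} = \frac{1}{R + v}$
$h{\left(X \right)} = \frac{1}{X + \frac{1}{2 X}}$ ($h{\left(X \right)} = \frac{1}{X + \frac{1}{X + X}} = \frac{1}{X + \frac{1}{2 X}}$)
$\frac{1}{h{\left(J \right)}} = \frac{1}{2 \cdot 216 \frac{1}{1 + 2 \cdot 216^{2}}} = \frac{1}{2 \cdot 216 \frac{1}{1 + 2 \cdot 46656}} = \frac{1}{2 \cdot 216 \frac{1}{1 + 93312}} = \frac{1}{2 \cdot 216 \cdot \frac{1}{93313}} = \frac{1}{\frac{432}{93313}} = \frac{93313}{432}$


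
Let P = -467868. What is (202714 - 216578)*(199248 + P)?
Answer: 3724147680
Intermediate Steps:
(202714 - 216578)*(199248 + P) = (202714 - 216578)*(199248 - 467868) = -13864*(-268620) = 3724147680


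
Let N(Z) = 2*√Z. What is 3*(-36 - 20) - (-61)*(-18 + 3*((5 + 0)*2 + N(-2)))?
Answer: 564 + 366*I*√2 ≈ 564.0 + 517.6*I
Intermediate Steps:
3*(-36 - 20) - (-61)*(-18 + 3*((5 + 0)*2 + N(-2))) = 3*(-36 - 20) - (-61)*(-18 + 3*((5 + 0)*2 + 2*√(-2))) = 3*(-56) - (-61)*(-18 + 3*(5*2 + 2*(I*√2))) = -168 - (-61)*(-18 + 3*(10 + 2*I*√2)) = -168 - (-61)*(-18 + (30 + 6*I*√2)) = -168 - (-61)*(12 + 6*I*√2) = -168 - (-732 - 366*I*√2) = -168 + (732 + 366*I*√2) = 564 + 366*I*√2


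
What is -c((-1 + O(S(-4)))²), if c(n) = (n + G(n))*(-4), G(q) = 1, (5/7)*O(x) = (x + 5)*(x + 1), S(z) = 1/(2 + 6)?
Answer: 5223569/25600 ≈ 204.05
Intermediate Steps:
S(z) = ⅛ (S(z) = 1/8 = ⅛)
O(x) = 7*(1 + x)*(5 + x)/5 (O(x) = 7*((x + 5)*(x + 1))/5 = 7*((5 + x)*(1 + x))/5 = 7*((1 + x)*(5 + x))/5 = 7*(1 + x)*(5 + x)/5)
c(n) = -4 - 4*n (c(n) = (n + 1)*(-4) = (1 + n)*(-4) = -4 - 4*n)
-c((-1 + O(S(-4)))²) = -(-4 - 4*(-1 + (7 + 7*(⅛)²/5 + (42/5)*(⅛)))²) = -(-4 - 4*(-1 + (7 + (7/5)*(1/64) + 21/20))²) = -(-4 - 4*(-1 + (7 + 7/320 + 21/20))²) = -(-4 - 4*(-1 + 2583/320)²) = -(-4 - 4*(2263/320)²) = -(-4 - 4*5121169/102400) = -(-4 - 5121169/25600) = -1*(-5223569/25600) = 5223569/25600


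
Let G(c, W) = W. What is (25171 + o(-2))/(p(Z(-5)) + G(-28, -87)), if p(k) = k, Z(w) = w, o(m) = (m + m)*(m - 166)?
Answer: -25843/92 ≈ -280.90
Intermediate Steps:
o(m) = 2*m*(-166 + m) (o(m) = (2*m)*(-166 + m) = 2*m*(-166 + m))
(25171 + o(-2))/(p(Z(-5)) + G(-28, -87)) = (25171 + 2*(-2)*(-166 - 2))/(-5 - 87) = (25171 + 2*(-2)*(-168))/(-92) = (25171 + 672)*(-1/92) = 25843*(-1/92) = -25843/92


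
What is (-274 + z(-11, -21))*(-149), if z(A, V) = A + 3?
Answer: 42018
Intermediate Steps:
z(A, V) = 3 + A
(-274 + z(-11, -21))*(-149) = (-274 + (3 - 11))*(-149) = (-274 - 8)*(-149) = -282*(-149) = 42018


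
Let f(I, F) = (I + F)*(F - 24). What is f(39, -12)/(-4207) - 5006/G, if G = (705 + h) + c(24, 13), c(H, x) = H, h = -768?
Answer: 21098150/164073 ≈ 128.59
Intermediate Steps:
G = -39 (G = (705 - 768) + 24 = -63 + 24 = -39)
f(I, F) = (-24 + F)*(F + I) (f(I, F) = (F + I)*(-24 + F) = (-24 + F)*(F + I))
f(39, -12)/(-4207) - 5006/G = ((-12)² - 24*(-12) - 24*39 - 12*39)/(-4207) - 5006/(-39) = (144 + 288 - 936 - 468)*(-1/4207) - 5006*(-1/39) = -972*(-1/4207) + 5006/39 = 972/4207 + 5006/39 = 21098150/164073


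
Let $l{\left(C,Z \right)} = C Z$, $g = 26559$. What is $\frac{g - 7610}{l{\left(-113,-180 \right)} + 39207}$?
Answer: $\frac{18949}{59547} \approx 0.31822$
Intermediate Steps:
$\frac{g - 7610}{l{\left(-113,-180 \right)} + 39207} = \frac{26559 - 7610}{\left(-113\right) \left(-180\right) + 39207} = \frac{18949}{20340 + 39207} = \frac{18949}{59547}$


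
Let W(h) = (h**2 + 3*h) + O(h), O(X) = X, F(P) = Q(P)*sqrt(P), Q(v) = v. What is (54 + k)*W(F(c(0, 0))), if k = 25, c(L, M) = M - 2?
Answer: -632 - 632*I*sqrt(2) ≈ -632.0 - 893.78*I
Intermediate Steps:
c(L, M) = -2 + M
F(P) = P**(3/2) (F(P) = P*sqrt(P) = P**(3/2))
W(h) = h**2 + 4*h (W(h) = (h**2 + 3*h) + h = h**2 + 4*h)
(54 + k)*W(F(c(0, 0))) = (54 + 25)*((-2 + 0)**(3/2)*(4 + (-2 + 0)**(3/2))) = 79*((-2)**(3/2)*(4 + (-2)**(3/2))) = 79*((-2*I*sqrt(2))*(4 - 2*I*sqrt(2))) = 79*(-2*I*sqrt(2)*(4 - 2*I*sqrt(2))) = -158*I*sqrt(2)*(4 - 2*I*sqrt(2))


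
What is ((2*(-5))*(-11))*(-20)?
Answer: -2200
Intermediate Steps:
((2*(-5))*(-11))*(-20) = -10*(-11)*(-20) = 110*(-20) = -2200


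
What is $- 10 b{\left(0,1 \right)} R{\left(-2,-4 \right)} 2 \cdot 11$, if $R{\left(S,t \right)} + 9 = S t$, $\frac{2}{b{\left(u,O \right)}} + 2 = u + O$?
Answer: $-440$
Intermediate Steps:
$b{\left(u,O \right)} = \frac{2}{-2 + O + u}$ ($b{\left(u,O \right)} = \frac{2}{-2 + \left(u + O\right)} = \frac{2}{-2 + \left(O + u\right)} = \frac{2}{-2 + O + u}$)
$R{\left(S,t \right)} = -9 + S t$
$- 10 b{\left(0,1 \right)} R{\left(-2,-4 \right)} 2 \cdot 11 = - 10 \frac{2}{-2 + 1 + 0} \left(-9 - -8\right) 2 \cdot 11 = - 10 \frac{2}{-1} \left(-9 + 8\right) 2 \cdot 11 = - 10 \cdot 2 \left(-1\right) \left(-1\right) 2 \cdot 11 = - 10 \left(-2\right) \left(-1\right) 2 \cdot 11 = - 10 \cdot 2 \cdot 2 \cdot 11 = \left(-10\right) 4 \cdot 11 = \left(-40\right) 11 = -440$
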